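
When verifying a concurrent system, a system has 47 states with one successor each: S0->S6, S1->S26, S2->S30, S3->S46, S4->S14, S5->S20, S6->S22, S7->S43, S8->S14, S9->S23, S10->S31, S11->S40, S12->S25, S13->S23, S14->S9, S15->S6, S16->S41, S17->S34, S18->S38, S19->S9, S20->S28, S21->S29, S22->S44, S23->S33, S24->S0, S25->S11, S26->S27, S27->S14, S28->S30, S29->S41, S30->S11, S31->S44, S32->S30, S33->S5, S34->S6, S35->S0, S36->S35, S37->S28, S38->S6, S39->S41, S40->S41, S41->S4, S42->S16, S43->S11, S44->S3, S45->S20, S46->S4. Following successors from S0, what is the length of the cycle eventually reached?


Trace from S0 until a state repeats:
  S0 -> S6 -> S22 -> S44 -> S3 -> S46 -> S4 -> S14 -> S9 -> S23 -> S33 -> S5 -> S20 -> S28 -> S30 -> S11 -> S40 -> S41 -> S4
S4 first seen at step 6, revisited at step 18.
Cycle length = 18 - 6 = 12

12


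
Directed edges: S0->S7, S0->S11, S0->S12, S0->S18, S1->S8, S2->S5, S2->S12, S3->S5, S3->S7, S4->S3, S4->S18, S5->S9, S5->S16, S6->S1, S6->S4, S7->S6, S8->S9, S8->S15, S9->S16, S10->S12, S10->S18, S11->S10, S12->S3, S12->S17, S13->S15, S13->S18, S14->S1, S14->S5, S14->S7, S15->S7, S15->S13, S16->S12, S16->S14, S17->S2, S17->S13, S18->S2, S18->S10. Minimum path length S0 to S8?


BFS layer-by-layer from S0:
  dist 0: {S0}
  dist 1: {S7, S11, S12, S18}
  dist 2: {S2, S3, S6, S10, S17}
  dist 3: {S1, S4, S5, S13}
  dist 4: {S8, S9, S15, S16}
  -> S8 reached at distance 4
Shortest path length = 4

4


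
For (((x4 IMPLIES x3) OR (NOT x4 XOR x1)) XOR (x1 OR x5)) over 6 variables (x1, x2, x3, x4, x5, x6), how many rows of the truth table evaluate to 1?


Formula: (((x4 IMPLIES x3) OR (NOT x4 XOR x1)) XOR (x1 OR x5)) over 6 vars (64 rows)
Evaluate each row (x1, x2, x3, x4, x5, x6 as bits, MSB first):
  row 0 [000000]: (((0 IMPLIES 0) OR (NOT 0 XOR 0)) XOR (0 OR 0)) -> 1
  row 1 [000001]: (((0 IMPLIES 0) OR (NOT 0 XOR 0)) XOR (0 OR 0)) -> 1
  row 2 [000010]: (((0 IMPLIES 0) OR (NOT 0 XOR 0)) XOR (0 OR 1)) -> 0
  row 3 [000011]: (((0 IMPLIES 0) OR (NOT 0 XOR 0)) XOR (0 OR 1)) -> 0
  row 4 [000100]: (((1 IMPLIES 0) OR (NOT 1 XOR 0)) XOR (0 OR 0)) -> 0
  (every remaining row is evaluated the same way; all 64 results are listed next)
Full result column, 8 rows per line (x1,x2,x3 fixed per line; x4,x5,x6 runs 000..111 left to right):
  rows 0-7 [x1,x2,x3=000]: 11000011  (ones: 4)
  rows 8-15 [x1,x2,x3=001]: 11001100  (ones: 4)
  rows 16-23 [x1,x2,x3=010]: 11000011  (ones: 4)
  rows 24-31 [x1,x2,x3=011]: 11001100  (ones: 4)
  rows 32-39 [x1,x2,x3=100]: 00000000  (ones: 0)
  rows 40-47 [x1,x2,x3=101]: 00000000  (ones: 0)
  rows 48-55 [x1,x2,x3=110]: 00000000  (ones: 0)
  rows 56-63 [x1,x2,x3=111]: 00000000  (ones: 0)
Count of 1-rows = 4+4+4+4+0+0+0+0 = 16

16


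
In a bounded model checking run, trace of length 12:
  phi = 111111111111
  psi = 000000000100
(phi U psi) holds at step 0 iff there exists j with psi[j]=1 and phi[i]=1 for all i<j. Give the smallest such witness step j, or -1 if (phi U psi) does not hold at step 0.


(phi U psi) at 0: need smallest j with psi[j]=1 and phi[i]=1 for all i in [0,j).
Scan from step 0:
  step 0: phi=1, psi=0 -> continue
  step 1: phi=1, psi=0 -> continue
  step 2: phi=1, psi=0 -> continue
  step 3: phi=1, psi=0 -> continue
  step 9: psi=1 and phi held for [0,9) -> witness found
Witness step = 9

9


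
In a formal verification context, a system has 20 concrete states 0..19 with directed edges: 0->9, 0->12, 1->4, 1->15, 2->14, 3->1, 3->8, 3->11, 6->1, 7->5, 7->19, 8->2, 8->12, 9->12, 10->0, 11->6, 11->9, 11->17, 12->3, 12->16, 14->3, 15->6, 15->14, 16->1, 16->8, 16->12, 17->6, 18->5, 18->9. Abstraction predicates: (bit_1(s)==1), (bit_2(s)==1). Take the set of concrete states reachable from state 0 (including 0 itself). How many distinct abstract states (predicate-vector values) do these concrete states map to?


BFS from 0:
Concrete reachable: {0, 1, 2, 3, 4, 6, 8, 9, 11, 12, 14, 15, 16, 17}
Abstract via predicates (bit_1(s)==1), (bit_2(s)==1):
  (0,0) <- {0, 1, 8, 9, 16, 17}
  (0,1) <- {4, 12}
  (1,0) <- {2, 3, 11}
  (1,1) <- {6, 14, 15}
Distinct abstract states = 4

4


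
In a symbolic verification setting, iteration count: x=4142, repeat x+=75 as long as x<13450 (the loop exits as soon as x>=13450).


Step 1: x goes from 4142 toward 13450 by 75; the body runs while x<13450, so iterations = ceil((bound-start)/step)
Step 2: Distance=9308
Step 3: ceil(9308/75)=125

125


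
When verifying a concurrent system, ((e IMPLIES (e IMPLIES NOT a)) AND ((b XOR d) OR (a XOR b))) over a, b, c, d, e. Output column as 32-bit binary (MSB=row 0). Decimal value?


Formula: ((e IMPLIES (e IMPLIES NOT a)) AND ((b XOR d) OR (a XOR b))) over a, b, c, d, e (32 rows)
Evaluate each row (bits = a,b,c,d,e, MSB first):
  row 0 [00000]: ((0 IMPLIES (0 IMPLIES NOT 0)) AND ((0 XOR 0) OR (0 XOR 0))) -> 0
  row 1 [00001]: ((1 IMPLIES (1 IMPLIES NOT 0)) AND ((0 XOR 0) OR (0 XOR 0))) -> 0
  row 2 [00010]: ((0 IMPLIES (0 IMPLIES NOT 0)) AND ((0 XOR 1) OR (0 XOR 0))) -> 1
  row 3 [00011]: ((1 IMPLIES (1 IMPLIES NOT 0)) AND ((0 XOR 1) OR (0 XOR 0))) -> 1
  row 4 [00100]: ((0 IMPLIES (0 IMPLIES NOT 0)) AND ((0 XOR 0) OR (0 XOR 0))) -> 0
  row 5 [00101]: ((1 IMPLIES (1 IMPLIES NOT 0)) AND ((0 XOR 0) OR (0 XOR 0))) -> 0
  row 6 [00110]: ((0 IMPLIES (0 IMPLIES NOT 0)) AND ((0 XOR 1) OR (0 XOR 0))) -> 1
  row 7 [00111]: ((1 IMPLIES (1 IMPLIES NOT 0)) AND ((0 XOR 1) OR (0 XOR 0))) -> 1
  row 8 [01000]: ((0 IMPLIES (0 IMPLIES NOT 0)) AND ((1 XOR 0) OR (0 XOR 1))) -> 1
  row 9 [01001]: ((1 IMPLIES (1 IMPLIES NOT 0)) AND ((1 XOR 0) OR (0 XOR 1))) -> 1
  row 10 [01010]: ((0 IMPLIES (0 IMPLIES NOT 0)) AND ((1 XOR 1) OR (0 XOR 1))) -> 1
  row 11 [01011]: ((1 IMPLIES (1 IMPLIES NOT 0)) AND ((1 XOR 1) OR (0 XOR 1))) -> 1
  row 12 [01100]: ((0 IMPLIES (0 IMPLIES NOT 0)) AND ((1 XOR 0) OR (0 XOR 1))) -> 1
  row 13 [01101]: ((1 IMPLIES (1 IMPLIES NOT 0)) AND ((1 XOR 0) OR (0 XOR 1))) -> 1
  row 14 [01110]: ((0 IMPLIES (0 IMPLIES NOT 0)) AND ((1 XOR 1) OR (0 XOR 1))) -> 1
  row 15 [01111]: ((1 IMPLIES (1 IMPLIES NOT 0)) AND ((1 XOR 1) OR (0 XOR 1))) -> 1
  row 16 [10000]: ((0 IMPLIES (0 IMPLIES NOT 1)) AND ((0 XOR 0) OR (1 XOR 0))) -> 1
  row 17 [10001]: ((1 IMPLIES (1 IMPLIES NOT 1)) AND ((0 XOR 0) OR (1 XOR 0))) -> 0
  row 18 [10010]: ((0 IMPLIES (0 IMPLIES NOT 1)) AND ((0 XOR 1) OR (1 XOR 0))) -> 1
  row 19 [10011]: ((1 IMPLIES (1 IMPLIES NOT 1)) AND ((0 XOR 1) OR (1 XOR 0))) -> 0
  row 20 [10100]: ((0 IMPLIES (0 IMPLIES NOT 1)) AND ((0 XOR 0) OR (1 XOR 0))) -> 1
  row 21 [10101]: ((1 IMPLIES (1 IMPLIES NOT 1)) AND ((0 XOR 0) OR (1 XOR 0))) -> 0
  row 22 [10110]: ((0 IMPLIES (0 IMPLIES NOT 1)) AND ((0 XOR 1) OR (1 XOR 0))) -> 1
  row 23 [10111]: ((1 IMPLIES (1 IMPLIES NOT 1)) AND ((0 XOR 1) OR (1 XOR 0))) -> 0
  row 24 [11000]: ((0 IMPLIES (0 IMPLIES NOT 1)) AND ((1 XOR 0) OR (1 XOR 1))) -> 1
  row 25 [11001]: ((1 IMPLIES (1 IMPLIES NOT 1)) AND ((1 XOR 0) OR (1 XOR 1))) -> 0
  row 26 [11010]: ((0 IMPLIES (0 IMPLIES NOT 1)) AND ((1 XOR 1) OR (1 XOR 1))) -> 0
  row 27 [11011]: ((1 IMPLIES (1 IMPLIES NOT 1)) AND ((1 XOR 1) OR (1 XOR 1))) -> 0
  row 28 [11100]: ((0 IMPLIES (0 IMPLIES NOT 1)) AND ((1 XOR 0) OR (1 XOR 1))) -> 1
  row 29 [11101]: ((1 IMPLIES (1 IMPLIES NOT 1)) AND ((1 XOR 0) OR (1 XOR 1))) -> 0
  row 30 [11110]: ((0 IMPLIES (0 IMPLIES NOT 1)) AND ((1 XOR 1) OR (1 XOR 1))) -> 0
  row 31 [11111]: ((1 IMPLIES (1 IMPLIES NOT 1)) AND ((1 XOR 1) OR (1 XOR 1))) -> 0
Full result column, 4 rows per line (a,b,c fixed per line; d,e runs 00..11 left to right):
  rows 0-3 [a,b,c=000]: 0011  = hex 3
  rows 4-7 [a,b,c=001]: 0011  = hex 3
  rows 8-11 [a,b,c=010]: 1111  = hex F
  rows 12-15 [a,b,c=011]: 1111  = hex F
  rows 16-19 [a,b,c=100]: 1010  = hex A
  rows 20-23 [a,b,c=101]: 1010  = hex A
  rows 24-27 [a,b,c=110]: 1000  = hex 8
  rows 28-31 [a,b,c=111]: 1000  = hex 8
Output column (row 0 .. row 31) = 00110011111111111010101010001000
Output column grouped in 4s = 0011 0011 1111 1111 1010 1010 1000 1000 = 0x33FFAA88
Convert to decimal digit by digit (value = value*16 + digit):
  3 -> 3
  3*16 + 3 = 51
  51*16 + 15 (F) = 831
  831*16 + 15 (F) = 13311
  13311*16 + 10 (A) = 212986
  212986*16 + 10 (A) = 3407786
  3407786*16 + 8 = 54524584
  54524584*16 + 8 = 872393352
Decimal = 872393352

872393352


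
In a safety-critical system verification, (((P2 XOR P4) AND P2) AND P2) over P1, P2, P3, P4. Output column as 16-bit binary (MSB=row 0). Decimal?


Formula: (((P2 XOR P4) AND P2) AND P2) over P1, P2, P3, P4 (16 rows)
Evaluate each row (bits = P1,P2,P3,P4, MSB first):
  row 0 [0000]: (((0 XOR 0) AND 0) AND 0) -> 0
  row 1 [0001]: (((0 XOR 1) AND 0) AND 0) -> 0
  row 2 [0010]: (((0 XOR 0) AND 0) AND 0) -> 0
  row 3 [0011]: (((0 XOR 1) AND 0) AND 0) -> 0
  row 4 [0100]: (((1 XOR 0) AND 1) AND 1) -> 1
  row 5 [0101]: (((1 XOR 1) AND 1) AND 1) -> 0
  row 6 [0110]: (((1 XOR 0) AND 1) AND 1) -> 1
  row 7 [0111]: (((1 XOR 1) AND 1) AND 1) -> 0
  row 8 [1000]: (((0 XOR 0) AND 0) AND 0) -> 0
  row 9 [1001]: (((0 XOR 1) AND 0) AND 0) -> 0
  row 10 [1010]: (((0 XOR 0) AND 0) AND 0) -> 0
  row 11 [1011]: (((0 XOR 1) AND 0) AND 0) -> 0
  row 12 [1100]: (((1 XOR 0) AND 1) AND 1) -> 1
  row 13 [1101]: (((1 XOR 1) AND 1) AND 1) -> 0
  row 14 [1110]: (((1 XOR 0) AND 1) AND 1) -> 1
  row 15 [1111]: (((1 XOR 1) AND 1) AND 1) -> 0
Full result column, 4 rows per line (P1,P2 fixed per line; P3,P4 runs 00..11 left to right):
  rows 0-3 [P1,P2=00]: 0000  = hex 0
  rows 4-7 [P1,P2=01]: 1010  = hex A
  rows 8-11 [P1,P2=10]: 0000  = hex 0
  rows 12-15 [P1,P2=11]: 1010  = hex A
Output column (row 0 .. row 15) = 0000101000001010
Output column grouped in 4s = 0000 1010 0000 1010 = 0x0A0A
Convert to decimal digit by digit (value = value*16 + digit):
  0 -> 0
  0*16 + 10 (A) = 10
  10*16 + 0 = 160
  160*16 + 10 (A) = 2570
Decimal = 2570

2570


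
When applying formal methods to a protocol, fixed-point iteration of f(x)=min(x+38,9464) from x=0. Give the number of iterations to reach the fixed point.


Step 1: x=0, cap=9464, increment=38
Step 2: x grows by 38 each step until capped at 9464; fixed point is x=9464
Step 3: iterations = ceil(9464/38) = 250

250


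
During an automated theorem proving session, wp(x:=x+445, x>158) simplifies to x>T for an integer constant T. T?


Formula: wp(x:=E, P) = P[E/x] (substitute E for x in postcondition)
Step 1: Postcondition: x>158
Step 2: Substitute x+445 for x: x+445>158
Step 3: Solve for x: x > 158-445 = -287

-287


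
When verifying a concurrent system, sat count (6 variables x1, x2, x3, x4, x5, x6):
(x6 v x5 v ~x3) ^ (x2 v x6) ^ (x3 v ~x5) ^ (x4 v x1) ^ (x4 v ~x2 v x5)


CNF with 5 clauses over 6 vars (64 assignments).
An assignment satisfies CNF iff every clause has >=1 true literal.
Check each row (bits = x1,x2,x3,x4,x5,x6; clause T/F shown):
  row 0 [000000]: clauses=TFTFT -> 0
  row 1 [000001]: clauses=TTTFT -> 0
  row 2 [000010]: clauses=TFFFT -> 0
  row 3 [000011]: clauses=TTFFT -> 0
  row 4 [000100]: clauses=TFTTT -> 0
  (every remaining row is evaluated the same way; all 64 results are listed next)
Full result column, 8 rows per line (x1,x2,x3 fixed per line; x4,x5,x6 runs 000..111 left to right):
  rows 0-7 [x1,x2,x3=000]: 00000100  (ones: 1)
  rows 8-15 [x1,x2,x3=001]: 00000101  (ones: 2)
  rows 16-23 [x1,x2,x3=010]: 00001100  (ones: 2)
  rows 24-31 [x1,x2,x3=011]: 00000111  (ones: 3)
  rows 32-39 [x1,x2,x3=100]: 01000100  (ones: 2)
  rows 40-47 [x1,x2,x3=101]: 01010101  (ones: 4)
  rows 48-55 [x1,x2,x3=110]: 00001100  (ones: 2)
  rows 56-63 [x1,x2,x3=111]: 00110111  (ones: 5)
Satisfying assignments = 1+2+2+3+2+4+2+5 = 21

21


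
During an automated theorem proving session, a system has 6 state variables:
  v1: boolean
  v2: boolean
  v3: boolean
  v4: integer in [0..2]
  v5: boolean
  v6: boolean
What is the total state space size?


State space = product of domain sizes of all variables.
Domain sizes:
  v1 (boolean): 2
  v2 (boolean): 2
  v3 (boolean): 2
  v4 (integer in [0..2]): 3
  v5 (boolean): 2
  v6 (boolean): 2
Product = 2 * 2 * 2 * 3 * 2 * 2 = 96

96


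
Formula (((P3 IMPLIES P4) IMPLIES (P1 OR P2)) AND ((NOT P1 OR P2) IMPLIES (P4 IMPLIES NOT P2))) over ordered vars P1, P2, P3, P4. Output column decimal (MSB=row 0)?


Formula: (((P3 IMPLIES P4) IMPLIES (P1 OR P2)) AND ((NOT P1 OR P2) IMPLIES (P4 IMPLIES NOT P2))) over P1, P2, P3, P4 (16 rows)
Evaluate each row (bits = P1,P2,P3,P4, MSB first):
  row 0 [0000]: (((0 IMPLIES 0) IMPLIES (0 OR 0)) AND ((NOT 0 OR 0) IMPLIES (0 IMPLIES NOT 0))) -> 0
  row 1 [0001]: (((0 IMPLIES 1) IMPLIES (0 OR 0)) AND ((NOT 0 OR 0) IMPLIES (1 IMPLIES NOT 0))) -> 0
  row 2 [0010]: (((1 IMPLIES 0) IMPLIES (0 OR 0)) AND ((NOT 0 OR 0) IMPLIES (0 IMPLIES NOT 0))) -> 1
  row 3 [0011]: (((1 IMPLIES 1) IMPLIES (0 OR 0)) AND ((NOT 0 OR 0) IMPLIES (1 IMPLIES NOT 0))) -> 0
  row 4 [0100]: (((0 IMPLIES 0) IMPLIES (0 OR 1)) AND ((NOT 0 OR 1) IMPLIES (0 IMPLIES NOT 1))) -> 1
  row 5 [0101]: (((0 IMPLIES 1) IMPLIES (0 OR 1)) AND ((NOT 0 OR 1) IMPLIES (1 IMPLIES NOT 1))) -> 0
  row 6 [0110]: (((1 IMPLIES 0) IMPLIES (0 OR 1)) AND ((NOT 0 OR 1) IMPLIES (0 IMPLIES NOT 1))) -> 1
  row 7 [0111]: (((1 IMPLIES 1) IMPLIES (0 OR 1)) AND ((NOT 0 OR 1) IMPLIES (1 IMPLIES NOT 1))) -> 0
  row 8 [1000]: (((0 IMPLIES 0) IMPLIES (1 OR 0)) AND ((NOT 1 OR 0) IMPLIES (0 IMPLIES NOT 0))) -> 1
  row 9 [1001]: (((0 IMPLIES 1) IMPLIES (1 OR 0)) AND ((NOT 1 OR 0) IMPLIES (1 IMPLIES NOT 0))) -> 1
  row 10 [1010]: (((1 IMPLIES 0) IMPLIES (1 OR 0)) AND ((NOT 1 OR 0) IMPLIES (0 IMPLIES NOT 0))) -> 1
  row 11 [1011]: (((1 IMPLIES 1) IMPLIES (1 OR 0)) AND ((NOT 1 OR 0) IMPLIES (1 IMPLIES NOT 0))) -> 1
  row 12 [1100]: (((0 IMPLIES 0) IMPLIES (1 OR 1)) AND ((NOT 1 OR 1) IMPLIES (0 IMPLIES NOT 1))) -> 1
  row 13 [1101]: (((0 IMPLIES 1) IMPLIES (1 OR 1)) AND ((NOT 1 OR 1) IMPLIES (1 IMPLIES NOT 1))) -> 0
  row 14 [1110]: (((1 IMPLIES 0) IMPLIES (1 OR 1)) AND ((NOT 1 OR 1) IMPLIES (0 IMPLIES NOT 1))) -> 1
  row 15 [1111]: (((1 IMPLIES 1) IMPLIES (1 OR 1)) AND ((NOT 1 OR 1) IMPLIES (1 IMPLIES NOT 1))) -> 0
Full result column, 4 rows per line (P1,P2 fixed per line; P3,P4 runs 00..11 left to right):
  rows 0-3 [P1,P2=00]: 0010  = hex 2
  rows 4-7 [P1,P2=01]: 1010  = hex A
  rows 8-11 [P1,P2=10]: 1111  = hex F
  rows 12-15 [P1,P2=11]: 1010  = hex A
Output column (row 0 .. row 15) = 0010101011111010
Output column grouped in 4s = 0010 1010 1111 1010 = 0x2AFA
Convert to decimal digit by digit (value = value*16 + digit):
  2 -> 2
  2*16 + 10 (A) = 42
  42*16 + 15 (F) = 687
  687*16 + 10 (A) = 11002
Decimal = 11002

11002


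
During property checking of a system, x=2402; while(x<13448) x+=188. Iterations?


Step 1: x goes from 2402 toward 13448 by 188; the body runs while x<13448, so iterations = ceil((bound-start)/step)
Step 2: Distance=11046
Step 3: ceil(11046/188)=59

59


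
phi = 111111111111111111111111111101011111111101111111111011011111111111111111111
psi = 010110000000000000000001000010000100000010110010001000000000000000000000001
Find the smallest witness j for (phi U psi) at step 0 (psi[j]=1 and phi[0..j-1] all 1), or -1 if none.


(phi U psi) at 0: need smallest j with psi[j]=1 and phi[i]=1 for all i in [0,j).
Scan from step 0:
  step 0: phi=1, psi=0 -> continue
  step 1: psi=1 and phi held for [0,1) -> witness found
Witness step = 1

1


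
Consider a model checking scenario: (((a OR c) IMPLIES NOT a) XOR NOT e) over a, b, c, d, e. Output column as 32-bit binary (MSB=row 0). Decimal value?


Formula: (((a OR c) IMPLIES NOT a) XOR NOT e) over a, b, c, d, e (32 rows)
Evaluate each row (bits = a,b,c,d,e, MSB first):
  row 0 [00000]: (((0 OR 0) IMPLIES NOT 0) XOR NOT 0) -> 0
  row 1 [00001]: (((0 OR 0) IMPLIES NOT 0) XOR NOT 1) -> 1
  row 2 [00010]: (((0 OR 0) IMPLIES NOT 0) XOR NOT 0) -> 0
  row 3 [00011]: (((0 OR 0) IMPLIES NOT 0) XOR NOT 1) -> 1
  row 4 [00100]: (((0 OR 1) IMPLIES NOT 0) XOR NOT 0) -> 0
  row 5 [00101]: (((0 OR 1) IMPLIES NOT 0) XOR NOT 1) -> 1
  row 6 [00110]: (((0 OR 1) IMPLIES NOT 0) XOR NOT 0) -> 0
  row 7 [00111]: (((0 OR 1) IMPLIES NOT 0) XOR NOT 1) -> 1
  row 8 [01000]: (((0 OR 0) IMPLIES NOT 0) XOR NOT 0) -> 0
  row 9 [01001]: (((0 OR 0) IMPLIES NOT 0) XOR NOT 1) -> 1
  row 10 [01010]: (((0 OR 0) IMPLIES NOT 0) XOR NOT 0) -> 0
  row 11 [01011]: (((0 OR 0) IMPLIES NOT 0) XOR NOT 1) -> 1
  row 12 [01100]: (((0 OR 1) IMPLIES NOT 0) XOR NOT 0) -> 0
  row 13 [01101]: (((0 OR 1) IMPLIES NOT 0) XOR NOT 1) -> 1
  row 14 [01110]: (((0 OR 1) IMPLIES NOT 0) XOR NOT 0) -> 0
  row 15 [01111]: (((0 OR 1) IMPLIES NOT 0) XOR NOT 1) -> 1
  row 16 [10000]: (((1 OR 0) IMPLIES NOT 1) XOR NOT 0) -> 1
  row 17 [10001]: (((1 OR 0) IMPLIES NOT 1) XOR NOT 1) -> 0
  row 18 [10010]: (((1 OR 0) IMPLIES NOT 1) XOR NOT 0) -> 1
  row 19 [10011]: (((1 OR 0) IMPLIES NOT 1) XOR NOT 1) -> 0
  row 20 [10100]: (((1 OR 1) IMPLIES NOT 1) XOR NOT 0) -> 1
  row 21 [10101]: (((1 OR 1) IMPLIES NOT 1) XOR NOT 1) -> 0
  row 22 [10110]: (((1 OR 1) IMPLIES NOT 1) XOR NOT 0) -> 1
  row 23 [10111]: (((1 OR 1) IMPLIES NOT 1) XOR NOT 1) -> 0
  row 24 [11000]: (((1 OR 0) IMPLIES NOT 1) XOR NOT 0) -> 1
  row 25 [11001]: (((1 OR 0) IMPLIES NOT 1) XOR NOT 1) -> 0
  row 26 [11010]: (((1 OR 0) IMPLIES NOT 1) XOR NOT 0) -> 1
  row 27 [11011]: (((1 OR 0) IMPLIES NOT 1) XOR NOT 1) -> 0
  row 28 [11100]: (((1 OR 1) IMPLIES NOT 1) XOR NOT 0) -> 1
  row 29 [11101]: (((1 OR 1) IMPLIES NOT 1) XOR NOT 1) -> 0
  row 30 [11110]: (((1 OR 1) IMPLIES NOT 1) XOR NOT 0) -> 1
  row 31 [11111]: (((1 OR 1) IMPLIES NOT 1) XOR NOT 1) -> 0
Full result column, 4 rows per line (a,b,c fixed per line; d,e runs 00..11 left to right):
  rows 0-3 [a,b,c=000]: 0101  = hex 5
  rows 4-7 [a,b,c=001]: 0101  = hex 5
  rows 8-11 [a,b,c=010]: 0101  = hex 5
  rows 12-15 [a,b,c=011]: 0101  = hex 5
  rows 16-19 [a,b,c=100]: 1010  = hex A
  rows 20-23 [a,b,c=101]: 1010  = hex A
  rows 24-27 [a,b,c=110]: 1010  = hex A
  rows 28-31 [a,b,c=111]: 1010  = hex A
Output column (row 0 .. row 31) = 01010101010101011010101010101010
Output column grouped in 4s = 0101 0101 0101 0101 1010 1010 1010 1010 = 0x5555AAAA
Convert to decimal digit by digit (value = value*16 + digit):
  5 -> 5
  5*16 + 5 = 85
  85*16 + 5 = 1365
  1365*16 + 5 = 21845
  21845*16 + 10 (A) = 349530
  349530*16 + 10 (A) = 5592490
  5592490*16 + 10 (A) = 89479850
  89479850*16 + 10 (A) = 1431677610
Decimal = 1431677610

1431677610


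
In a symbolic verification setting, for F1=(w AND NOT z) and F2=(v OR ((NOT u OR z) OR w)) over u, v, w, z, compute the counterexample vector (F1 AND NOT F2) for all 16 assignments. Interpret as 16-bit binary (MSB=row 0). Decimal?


F1 = (w AND NOT z)
F2 = (v OR ((NOT u OR z) OR w))
Counterexample to F1=>F2 is where F1=1 and F2=0.
Evaluate each row (bits = u,v,w,z, MSB first):
  row 0 [0000]: F1=0 F2=1 -> F1&~F2 -> 0
  row 1 [0001]: F1=0 F2=1 -> F1&~F2 -> 0
  row 2 [0010]: F1=1 F2=1 -> F1&~F2 -> 0
  row 3 [0011]: F1=0 F2=1 -> F1&~F2 -> 0
  row 4 [0100]: F1=0 F2=1 -> F1&~F2 -> 0
  row 5 [0101]: F1=0 F2=1 -> F1&~F2 -> 0
  row 6 [0110]: F1=1 F2=1 -> F1&~F2 -> 0
  row 7 [0111]: F1=0 F2=1 -> F1&~F2 -> 0
  row 8 [1000]: F1=0 F2=0 -> F1&~F2 -> 0
  row 9 [1001]: F1=0 F2=1 -> F1&~F2 -> 0
  row 10 [1010]: F1=1 F2=1 -> F1&~F2 -> 0
  row 11 [1011]: F1=0 F2=1 -> F1&~F2 -> 0
  row 12 [1100]: F1=0 F2=1 -> F1&~F2 -> 0
  row 13 [1101]: F1=0 F2=1 -> F1&~F2 -> 0
  row 14 [1110]: F1=1 F2=1 -> F1&~F2 -> 0
  row 15 [1111]: F1=0 F2=1 -> F1&~F2 -> 0
Full result column, 4 rows per line (u,v fixed per line; w,z runs 00..11 left to right):
  rows 0-3 [u,v=00]: 0000  = hex 0
  rows 4-7 [u,v=01]: 0000  = hex 0
  rows 8-11 [u,v=10]: 0000  = hex 0
  rows 12-15 [u,v=11]: 0000  = hex 0
Counterexample vector (row 0 .. row 15) = 0000000000000000
Output column grouped in 4s = 0000 0000 0000 0000 = 0x0000
Convert to decimal digit by digit (value = value*16 + digit):
  0 -> 0
  0*16 + 0 = 0
  0*16 + 0 = 0
  0*16 + 0 = 0
Decimal = 0

0


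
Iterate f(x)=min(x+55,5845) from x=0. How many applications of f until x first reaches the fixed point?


Step 1: x=0, cap=5845, increment=55
Step 2: x grows by 55 each step until capped at 5845; fixed point is x=5845
Step 3: iterations = ceil(5845/55) = 107

107


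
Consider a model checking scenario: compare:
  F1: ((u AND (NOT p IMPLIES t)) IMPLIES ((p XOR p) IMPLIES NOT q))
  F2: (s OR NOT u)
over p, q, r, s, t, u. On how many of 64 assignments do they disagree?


F1 = ((u AND (NOT p IMPLIES t)) IMPLIES ((p XOR p) IMPLIES NOT q))
F2 = (s OR NOT u)
Evaluate both on each of 64 rows (bits = p,q,r,s,t,u):
  row 0 [000000]: F1=1 F2=1 -> 0
  row 1 [000001]: F1=1 F2=0 (differ) -> 1
  row 2 [000010]: F1=1 F2=1 -> 0
  row 3 [000011]: F1=1 F2=0 (differ) -> 1
  row 4 [000100]: F1=1 F2=1 -> 0
  (every remaining row is evaluated the same way; all 64 results are listed next)
Full result column, 8 rows per line (p,q,r fixed per line; s,t,u runs 000..111 left to right):
  rows 0-7 [p,q,r=000]: 01010000  (ones: 2)
  rows 8-15 [p,q,r=001]: 01010000  (ones: 2)
  rows 16-23 [p,q,r=010]: 01010000  (ones: 2)
  rows 24-31 [p,q,r=011]: 01010000  (ones: 2)
  rows 32-39 [p,q,r=100]: 01010000  (ones: 2)
  rows 40-47 [p,q,r=101]: 01010000  (ones: 2)
  rows 48-55 [p,q,r=110]: 01010000  (ones: 2)
  rows 56-63 [p,q,r=111]: 01010000  (ones: 2)
Disagreements = 2+2+2+2+2+2+2+2 = 16

16


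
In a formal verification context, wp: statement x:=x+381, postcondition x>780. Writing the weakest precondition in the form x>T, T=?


Formula: wp(x:=E, P) = P[E/x] (substitute E for x in postcondition)
Step 1: Postcondition: x>780
Step 2: Substitute x+381 for x: x+381>780
Step 3: Solve for x: x > 780-381 = 399

399


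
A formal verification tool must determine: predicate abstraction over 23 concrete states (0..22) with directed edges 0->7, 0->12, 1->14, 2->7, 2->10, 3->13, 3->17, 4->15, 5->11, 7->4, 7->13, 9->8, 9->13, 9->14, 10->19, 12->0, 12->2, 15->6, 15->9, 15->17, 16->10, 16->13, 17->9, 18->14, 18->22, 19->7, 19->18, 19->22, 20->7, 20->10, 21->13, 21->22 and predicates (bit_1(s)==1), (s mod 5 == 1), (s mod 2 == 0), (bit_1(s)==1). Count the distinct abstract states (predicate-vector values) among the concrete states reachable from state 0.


BFS from 0:
Concrete reachable: {0, 2, 4, 6, 7, 8, 9, 10, 12, 13, 14, 15, 17, 18, 19, 22}
Abstract via predicates (bit_1(s)==1), (s mod 5 == 1), (s mod 2 == 0), (bit_1(s)==1):
  (0,0,0,0) <- {9, 13, 17}
  (0,0,1,0) <- {0, 4, 8, 12}
  (1,0,0,1) <- {7, 15, 19}
  (1,0,1,1) <- {2, 10, 14, 18, 22}
  (1,1,1,1) <- {6}
Distinct abstract states = 5

5


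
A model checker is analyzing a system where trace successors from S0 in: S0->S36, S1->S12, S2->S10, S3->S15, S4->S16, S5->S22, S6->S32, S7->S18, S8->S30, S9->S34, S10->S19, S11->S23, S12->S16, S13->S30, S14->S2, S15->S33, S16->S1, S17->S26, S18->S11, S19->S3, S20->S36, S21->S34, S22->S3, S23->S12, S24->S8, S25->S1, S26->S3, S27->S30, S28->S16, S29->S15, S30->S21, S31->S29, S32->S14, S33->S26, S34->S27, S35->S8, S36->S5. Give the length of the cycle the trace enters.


Trace from S0 until a state repeats:
  S0 -> S36 -> S5 -> S22 -> S3 -> S15 -> S33 -> S26 -> S3
S3 first seen at step 4, revisited at step 8.
Cycle length = 8 - 4 = 4

4


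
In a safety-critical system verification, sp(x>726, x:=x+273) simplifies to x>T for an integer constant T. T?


Formula: sp(P, x:=E) = exists old_x. (x = E[old_x/x]) AND P[old_x/x] (old_x is the value of x before the assignment; eliminate old_x by solving x = E[old_x/x] for old_x)
Step 1: Precondition P: x>726, i.e. old_x > 726
Step 2: Assignment gives x = old_x + 273, so old_x = x - 273
Step 3: Substitute into P: x - 273 > 726
Step 4: Simplify: x > 726+273 = 999

999


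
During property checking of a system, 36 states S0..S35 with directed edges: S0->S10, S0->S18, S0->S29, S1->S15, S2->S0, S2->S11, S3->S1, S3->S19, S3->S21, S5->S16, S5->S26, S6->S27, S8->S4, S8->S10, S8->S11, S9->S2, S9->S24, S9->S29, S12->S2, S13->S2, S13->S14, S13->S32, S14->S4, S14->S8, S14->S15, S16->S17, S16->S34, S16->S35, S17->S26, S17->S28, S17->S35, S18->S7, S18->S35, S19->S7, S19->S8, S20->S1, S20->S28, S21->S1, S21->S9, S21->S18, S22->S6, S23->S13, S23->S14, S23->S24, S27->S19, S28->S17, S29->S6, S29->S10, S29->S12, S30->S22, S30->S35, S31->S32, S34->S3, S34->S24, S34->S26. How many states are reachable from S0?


BFS from S0:
  layer 0: {S0}
  layer 1: {S10, S18, S29}
  layer 2: {S6, S7, S12, S35}
  layer 3: {S2, S27}
  layer 4: {S11, S19}
  layer 5: {S8}
  layer 6: {S4}
Reachable set: {S0, S2, S4, S6, S7, S8, S10, S11, S12, S18, S19, S27, S29, S35}
Count = 14

14


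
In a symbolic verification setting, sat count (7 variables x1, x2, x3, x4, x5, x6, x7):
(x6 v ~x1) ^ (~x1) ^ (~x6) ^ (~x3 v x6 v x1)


CNF with 4 clauses over 7 vars (128 assignments).
An assignment satisfies CNF iff every clause has >=1 true literal.
Check each row (bits = x1,x2,x3,x4,x5,x6,x7; clause T/F shown):
  row 0 [0000000]: clauses=TTTT -> 1
  row 1 [0000001]: clauses=TTTT -> 1
  row 2 [0000010]: clauses=TTFT -> 0
  row 3 [0000011]: clauses=TTFT -> 0
  row 4 [0000100]: clauses=TTTT -> 1
  (every remaining row is evaluated the same way; all 128 results are listed next)
Full result column, 8 rows per line (x1,x2,x3,x4 fixed per line; x5,x6,x7 runs 000..111 left to right):
  rows 0-7 [x1,x2,x3,x4=0000]: 11001100  (ones: 4)
  rows 8-15 [x1,x2,x3,x4=0001]: 11001100  (ones: 4)
  rows 16-23 [x1,x2,x3,x4=0010]: 00000000  (ones: 0)
  rows 24-31 [x1,x2,x3,x4=0011]: 00000000  (ones: 0)
  rows 32-39 [x1,x2,x3,x4=0100]: 11001100  (ones: 4)
  rows 40-47 [x1,x2,x3,x4=0101]: 11001100  (ones: 4)
  rows 48-55 [x1,x2,x3,x4=0110]: 00000000  (ones: 0)
  rows 56-63 [x1,x2,x3,x4=0111]: 00000000  (ones: 0)
  rows 64-71 [x1,x2,x3,x4=1000]: 00000000  (ones: 0)
  rows 72-79 [x1,x2,x3,x4=1001]: 00000000  (ones: 0)
  rows 80-87 [x1,x2,x3,x4=1010]: 00000000  (ones: 0)
  rows 88-95 [x1,x2,x3,x4=1011]: 00000000  (ones: 0)
  rows 96-103 [x1,x2,x3,x4=1100]: 00000000  (ones: 0)
  rows 104-111 [x1,x2,x3,x4=1101]: 00000000  (ones: 0)
  rows 112-119 [x1,x2,x3,x4=1110]: 00000000  (ones: 0)
  rows 120-127 [x1,x2,x3,x4=1111]: 00000000  (ones: 0)
Satisfying assignments = 4+4+0+0+4+4+0+0+0+0+0+0+0+0+0+0 = 16

16


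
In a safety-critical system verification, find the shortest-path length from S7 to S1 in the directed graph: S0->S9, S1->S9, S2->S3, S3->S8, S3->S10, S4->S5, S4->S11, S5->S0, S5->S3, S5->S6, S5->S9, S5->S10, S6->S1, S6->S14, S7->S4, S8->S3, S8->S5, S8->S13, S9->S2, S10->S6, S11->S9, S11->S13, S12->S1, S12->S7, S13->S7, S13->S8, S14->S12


BFS layer-by-layer from S7:
  dist 0: {S7}
  dist 1: {S4}
  dist 2: {S5, S11}
  dist 3: {S0, S3, S6, S9, S10, S13}
  dist 4: {S1, S2, S8, S14}
  -> S1 reached at distance 4
Shortest path length = 4

4


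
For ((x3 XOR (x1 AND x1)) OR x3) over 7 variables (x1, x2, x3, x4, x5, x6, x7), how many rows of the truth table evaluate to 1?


Formula: ((x3 XOR (x1 AND x1)) OR x3) over 7 vars (128 rows)
Evaluate each row (x1, x2, x3, x4, x5, x6, x7 as bits, MSB first):
  row 0 [0000000]: ((0 XOR (0 AND 0)) OR 0) -> 0
  row 1 [0000001]: ((0 XOR (0 AND 0)) OR 0) -> 0
  row 2 [0000010]: ((0 XOR (0 AND 0)) OR 0) -> 0
  row 3 [0000011]: ((0 XOR (0 AND 0)) OR 0) -> 0
  row 4 [0000100]: ((0 XOR (0 AND 0)) OR 0) -> 0
  (every remaining row is evaluated the same way; all 128 results are listed next)
Full result column, 8 rows per line (x1,x2,x3,x4 fixed per line; x5,x6,x7 runs 000..111 left to right):
  rows 0-7 [x1,x2,x3,x4=0000]: 00000000  (ones: 0)
  rows 8-15 [x1,x2,x3,x4=0001]: 00000000  (ones: 0)
  rows 16-23 [x1,x2,x3,x4=0010]: 11111111  (ones: 8)
  rows 24-31 [x1,x2,x3,x4=0011]: 11111111  (ones: 8)
  rows 32-39 [x1,x2,x3,x4=0100]: 00000000  (ones: 0)
  rows 40-47 [x1,x2,x3,x4=0101]: 00000000  (ones: 0)
  rows 48-55 [x1,x2,x3,x4=0110]: 11111111  (ones: 8)
  rows 56-63 [x1,x2,x3,x4=0111]: 11111111  (ones: 8)
  rows 64-71 [x1,x2,x3,x4=1000]: 11111111  (ones: 8)
  rows 72-79 [x1,x2,x3,x4=1001]: 11111111  (ones: 8)
  rows 80-87 [x1,x2,x3,x4=1010]: 11111111  (ones: 8)
  rows 88-95 [x1,x2,x3,x4=1011]: 11111111  (ones: 8)
  rows 96-103 [x1,x2,x3,x4=1100]: 11111111  (ones: 8)
  rows 104-111 [x1,x2,x3,x4=1101]: 11111111  (ones: 8)
  rows 112-119 [x1,x2,x3,x4=1110]: 11111111  (ones: 8)
  rows 120-127 [x1,x2,x3,x4=1111]: 11111111  (ones: 8)
Count of 1-rows = 0+0+8+8+0+0+8+8+8+8+8+8+8+8+8+8 = 96

96


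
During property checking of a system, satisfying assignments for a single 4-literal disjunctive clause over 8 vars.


Step 1: Total=2^8=256
Step 2: Unsat when all 4 false: 2^4=16
Step 3: Sat=256-16=240

240


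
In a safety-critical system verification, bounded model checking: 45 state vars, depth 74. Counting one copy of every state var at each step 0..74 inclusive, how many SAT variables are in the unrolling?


BMC unrolls to depth k, creating one copy of each state var for steps 0..k.
Step count = 74 + 1 = 75 (steps 0 through 74)
Vars per step = 45
Total = 45 * 75 = 3375

3375


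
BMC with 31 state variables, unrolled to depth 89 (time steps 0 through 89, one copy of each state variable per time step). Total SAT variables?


BMC unrolls to depth k, creating one copy of each state var for steps 0..k.
Step count = 89 + 1 = 90 (steps 0 through 89)
Vars per step = 31
Total = 31 * 90 = 2790

2790


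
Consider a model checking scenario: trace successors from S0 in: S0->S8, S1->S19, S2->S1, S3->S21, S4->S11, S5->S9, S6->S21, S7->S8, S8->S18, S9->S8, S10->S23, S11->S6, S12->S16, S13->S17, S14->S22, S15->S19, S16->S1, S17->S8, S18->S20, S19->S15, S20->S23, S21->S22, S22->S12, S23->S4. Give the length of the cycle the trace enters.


Trace from S0 until a state repeats:
  S0 -> S8 -> S18 -> S20 -> S23 -> S4 -> S11 -> S6 -> S21 -> S22 -> S12 -> S16 -> S1 -> S19 -> S15 -> S19
S19 first seen at step 13, revisited at step 15.
Cycle length = 15 - 13 = 2

2


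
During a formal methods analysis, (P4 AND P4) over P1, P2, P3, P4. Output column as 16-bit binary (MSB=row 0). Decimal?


Formula: (P4 AND P4) over P1, P2, P3, P4 (16 rows)
Evaluate each row (bits = P1,P2,P3,P4, MSB first):
  row 0 [0000]: (0 AND 0) -> 0
  row 1 [0001]: (1 AND 1) -> 1
  row 2 [0010]: (0 AND 0) -> 0
  row 3 [0011]: (1 AND 1) -> 1
  row 4 [0100]: (0 AND 0) -> 0
  row 5 [0101]: (1 AND 1) -> 1
  row 6 [0110]: (0 AND 0) -> 0
  row 7 [0111]: (1 AND 1) -> 1
  row 8 [1000]: (0 AND 0) -> 0
  row 9 [1001]: (1 AND 1) -> 1
  row 10 [1010]: (0 AND 0) -> 0
  row 11 [1011]: (1 AND 1) -> 1
  row 12 [1100]: (0 AND 0) -> 0
  row 13 [1101]: (1 AND 1) -> 1
  row 14 [1110]: (0 AND 0) -> 0
  row 15 [1111]: (1 AND 1) -> 1
Full result column, 4 rows per line (P1,P2 fixed per line; P3,P4 runs 00..11 left to right):
  rows 0-3 [P1,P2=00]: 0101  = hex 5
  rows 4-7 [P1,P2=01]: 0101  = hex 5
  rows 8-11 [P1,P2=10]: 0101  = hex 5
  rows 12-15 [P1,P2=11]: 0101  = hex 5
Output column (row 0 .. row 15) = 0101010101010101
Output column grouped in 4s = 0101 0101 0101 0101 = 0x5555
Convert to decimal digit by digit (value = value*16 + digit):
  5 -> 5
  5*16 + 5 = 85
  85*16 + 5 = 1365
  1365*16 + 5 = 21845
Decimal = 21845

21845


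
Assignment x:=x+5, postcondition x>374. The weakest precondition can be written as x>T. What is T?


Formula: wp(x:=E, P) = P[E/x] (substitute E for x in postcondition)
Step 1: Postcondition: x>374
Step 2: Substitute x+5 for x: x+5>374
Step 3: Solve for x: x > 374-5 = 369

369


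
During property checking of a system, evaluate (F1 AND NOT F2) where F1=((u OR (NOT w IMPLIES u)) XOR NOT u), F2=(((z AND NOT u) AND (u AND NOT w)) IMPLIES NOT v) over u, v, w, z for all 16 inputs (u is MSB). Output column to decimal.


F1 = ((u OR (NOT w IMPLIES u)) XOR NOT u)
F2 = (((z AND NOT u) AND (u AND NOT w)) IMPLIES NOT v)
Counterexample to F1=>F2 is where F1=1 and F2=0.
Evaluate each row (bits = u,v,w,z, MSB first):
  row 0 [0000]: F1=1 F2=1 -> F1&~F2 -> 0
  row 1 [0001]: F1=1 F2=1 -> F1&~F2 -> 0
  row 2 [0010]: F1=0 F2=1 -> F1&~F2 -> 0
  row 3 [0011]: F1=0 F2=1 -> F1&~F2 -> 0
  row 4 [0100]: F1=1 F2=1 -> F1&~F2 -> 0
  row 5 [0101]: F1=1 F2=1 -> F1&~F2 -> 0
  row 6 [0110]: F1=0 F2=1 -> F1&~F2 -> 0
  row 7 [0111]: F1=0 F2=1 -> F1&~F2 -> 0
  row 8 [1000]: F1=1 F2=1 -> F1&~F2 -> 0
  row 9 [1001]: F1=1 F2=1 -> F1&~F2 -> 0
  row 10 [1010]: F1=1 F2=1 -> F1&~F2 -> 0
  row 11 [1011]: F1=1 F2=1 -> F1&~F2 -> 0
  row 12 [1100]: F1=1 F2=1 -> F1&~F2 -> 0
  row 13 [1101]: F1=1 F2=1 -> F1&~F2 -> 0
  row 14 [1110]: F1=1 F2=1 -> F1&~F2 -> 0
  row 15 [1111]: F1=1 F2=1 -> F1&~F2 -> 0
Full result column, 4 rows per line (u,v fixed per line; w,z runs 00..11 left to right):
  rows 0-3 [u,v=00]: 0000  = hex 0
  rows 4-7 [u,v=01]: 0000  = hex 0
  rows 8-11 [u,v=10]: 0000  = hex 0
  rows 12-15 [u,v=11]: 0000  = hex 0
Counterexample vector (row 0 .. row 15) = 0000000000000000
Output column grouped in 4s = 0000 0000 0000 0000 = 0x0000
Convert to decimal digit by digit (value = value*16 + digit):
  0 -> 0
  0*16 + 0 = 0
  0*16 + 0 = 0
  0*16 + 0 = 0
Decimal = 0

0


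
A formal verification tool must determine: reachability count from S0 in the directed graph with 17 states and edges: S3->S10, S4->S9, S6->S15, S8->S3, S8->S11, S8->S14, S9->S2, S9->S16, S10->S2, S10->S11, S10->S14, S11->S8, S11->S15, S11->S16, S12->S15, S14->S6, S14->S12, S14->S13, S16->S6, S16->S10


BFS from S0:
  layer 0: {S0}
Reachable set: {S0}
Count = 1

1


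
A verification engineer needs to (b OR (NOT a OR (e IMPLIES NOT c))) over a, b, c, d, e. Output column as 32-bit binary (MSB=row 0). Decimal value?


Formula: (b OR (NOT a OR (e IMPLIES NOT c))) over a, b, c, d, e (32 rows)
Evaluate each row (bits = a,b,c,d,e, MSB first):
  row 0 [00000]: (0 OR (NOT 0 OR (0 IMPLIES NOT 0))) -> 1
  row 1 [00001]: (0 OR (NOT 0 OR (1 IMPLIES NOT 0))) -> 1
  row 2 [00010]: (0 OR (NOT 0 OR (0 IMPLIES NOT 0))) -> 1
  row 3 [00011]: (0 OR (NOT 0 OR (1 IMPLIES NOT 0))) -> 1
  row 4 [00100]: (0 OR (NOT 0 OR (0 IMPLIES NOT 1))) -> 1
  row 5 [00101]: (0 OR (NOT 0 OR (1 IMPLIES NOT 1))) -> 1
  row 6 [00110]: (0 OR (NOT 0 OR (0 IMPLIES NOT 1))) -> 1
  row 7 [00111]: (0 OR (NOT 0 OR (1 IMPLIES NOT 1))) -> 1
  row 8 [01000]: (1 OR (NOT 0 OR (0 IMPLIES NOT 0))) -> 1
  row 9 [01001]: (1 OR (NOT 0 OR (1 IMPLIES NOT 0))) -> 1
  row 10 [01010]: (1 OR (NOT 0 OR (0 IMPLIES NOT 0))) -> 1
  row 11 [01011]: (1 OR (NOT 0 OR (1 IMPLIES NOT 0))) -> 1
  row 12 [01100]: (1 OR (NOT 0 OR (0 IMPLIES NOT 1))) -> 1
  row 13 [01101]: (1 OR (NOT 0 OR (1 IMPLIES NOT 1))) -> 1
  row 14 [01110]: (1 OR (NOT 0 OR (0 IMPLIES NOT 1))) -> 1
  row 15 [01111]: (1 OR (NOT 0 OR (1 IMPLIES NOT 1))) -> 1
  row 16 [10000]: (0 OR (NOT 1 OR (0 IMPLIES NOT 0))) -> 1
  row 17 [10001]: (0 OR (NOT 1 OR (1 IMPLIES NOT 0))) -> 1
  row 18 [10010]: (0 OR (NOT 1 OR (0 IMPLIES NOT 0))) -> 1
  row 19 [10011]: (0 OR (NOT 1 OR (1 IMPLIES NOT 0))) -> 1
  row 20 [10100]: (0 OR (NOT 1 OR (0 IMPLIES NOT 1))) -> 1
  row 21 [10101]: (0 OR (NOT 1 OR (1 IMPLIES NOT 1))) -> 0
  row 22 [10110]: (0 OR (NOT 1 OR (0 IMPLIES NOT 1))) -> 1
  row 23 [10111]: (0 OR (NOT 1 OR (1 IMPLIES NOT 1))) -> 0
  row 24 [11000]: (1 OR (NOT 1 OR (0 IMPLIES NOT 0))) -> 1
  row 25 [11001]: (1 OR (NOT 1 OR (1 IMPLIES NOT 0))) -> 1
  row 26 [11010]: (1 OR (NOT 1 OR (0 IMPLIES NOT 0))) -> 1
  row 27 [11011]: (1 OR (NOT 1 OR (1 IMPLIES NOT 0))) -> 1
  row 28 [11100]: (1 OR (NOT 1 OR (0 IMPLIES NOT 1))) -> 1
  row 29 [11101]: (1 OR (NOT 1 OR (1 IMPLIES NOT 1))) -> 1
  row 30 [11110]: (1 OR (NOT 1 OR (0 IMPLIES NOT 1))) -> 1
  row 31 [11111]: (1 OR (NOT 1 OR (1 IMPLIES NOT 1))) -> 1
Full result column, 4 rows per line (a,b,c fixed per line; d,e runs 00..11 left to right):
  rows 0-3 [a,b,c=000]: 1111  = hex F
  rows 4-7 [a,b,c=001]: 1111  = hex F
  rows 8-11 [a,b,c=010]: 1111  = hex F
  rows 12-15 [a,b,c=011]: 1111  = hex F
  rows 16-19 [a,b,c=100]: 1111  = hex F
  rows 20-23 [a,b,c=101]: 1010  = hex A
  rows 24-27 [a,b,c=110]: 1111  = hex F
  rows 28-31 [a,b,c=111]: 1111  = hex F
Output column (row 0 .. row 31) = 11111111111111111111101011111111
Output column grouped in 4s = 1111 1111 1111 1111 1111 1010 1111 1111 = 0xFFFFFAFF
Convert to decimal digit by digit (value = value*16 + digit):
  F -> 15
  15*16 + 15 (F) = 255
  255*16 + 15 (F) = 4095
  4095*16 + 15 (F) = 65535
  65535*16 + 15 (F) = 1048575
  1048575*16 + 10 (A) = 16777210
  16777210*16 + 15 (F) = 268435375
  268435375*16 + 15 (F) = 4294966015
Decimal = 4294966015

4294966015


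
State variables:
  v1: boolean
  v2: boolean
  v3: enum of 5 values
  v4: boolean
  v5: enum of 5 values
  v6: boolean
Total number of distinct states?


State space = product of domain sizes of all variables.
Domain sizes:
  v1 (boolean): 2
  v2 (boolean): 2
  v3 (enum of 5 values): 5
  v4 (boolean): 2
  v5 (enum of 5 values): 5
  v6 (boolean): 2
Product = 2 * 2 * 5 * 2 * 5 * 2 = 400

400


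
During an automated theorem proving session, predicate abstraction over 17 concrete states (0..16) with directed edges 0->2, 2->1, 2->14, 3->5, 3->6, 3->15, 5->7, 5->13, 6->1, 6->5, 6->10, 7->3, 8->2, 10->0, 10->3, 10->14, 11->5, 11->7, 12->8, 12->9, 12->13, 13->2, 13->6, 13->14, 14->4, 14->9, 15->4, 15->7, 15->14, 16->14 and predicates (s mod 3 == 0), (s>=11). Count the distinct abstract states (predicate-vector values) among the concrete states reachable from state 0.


BFS from 0:
Concrete reachable: {0, 1, 2, 4, 9, 14}
Abstract via predicates (s mod 3 == 0), (s>=11):
  (0,0) <- {1, 2, 4}
  (0,1) <- {14}
  (1,0) <- {0, 9}
Distinct abstract states = 3

3


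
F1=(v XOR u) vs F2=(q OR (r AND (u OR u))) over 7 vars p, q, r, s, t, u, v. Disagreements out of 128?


F1 = (v XOR u)
F2 = (q OR (r AND (u OR u)))
Evaluate both on each of 128 rows (bits = p,q,r,s,t,u,v):
  row 0 [0000000]: F1=0 F2=0 -> 0
  row 1 [0000001]: F1=1 F2=0 (differ) -> 1
  row 2 [0000010]: F1=1 F2=0 (differ) -> 1
  row 3 [0000011]: F1=0 F2=0 -> 0
  row 4 [0000100]: F1=0 F2=0 -> 0
  (every remaining row is evaluated the same way; all 128 results are listed next)
Full result column, 8 rows per line (p,q,r,s fixed per line; t,u,v runs 000..111 left to right):
  rows 0-7 [p,q,r,s=0000]: 01100110  (ones: 4)
  rows 8-15 [p,q,r,s=0001]: 01100110  (ones: 4)
  rows 16-23 [p,q,r,s=0010]: 01010101  (ones: 4)
  rows 24-31 [p,q,r,s=0011]: 01010101  (ones: 4)
  rows 32-39 [p,q,r,s=0100]: 10011001  (ones: 4)
  rows 40-47 [p,q,r,s=0101]: 10011001  (ones: 4)
  rows 48-55 [p,q,r,s=0110]: 10011001  (ones: 4)
  rows 56-63 [p,q,r,s=0111]: 10011001  (ones: 4)
  rows 64-71 [p,q,r,s=1000]: 01100110  (ones: 4)
  rows 72-79 [p,q,r,s=1001]: 01100110  (ones: 4)
  rows 80-87 [p,q,r,s=1010]: 01010101  (ones: 4)
  rows 88-95 [p,q,r,s=1011]: 01010101  (ones: 4)
  rows 96-103 [p,q,r,s=1100]: 10011001  (ones: 4)
  rows 104-111 [p,q,r,s=1101]: 10011001  (ones: 4)
  rows 112-119 [p,q,r,s=1110]: 10011001  (ones: 4)
  rows 120-127 [p,q,r,s=1111]: 10011001  (ones: 4)
Disagreements = 4+4+4+4+4+4+4+4+4+4+4+4+4+4+4+4 = 64

64


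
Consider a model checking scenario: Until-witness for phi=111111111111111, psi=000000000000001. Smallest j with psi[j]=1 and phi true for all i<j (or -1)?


(phi U psi) at 0: need smallest j with psi[j]=1 and phi[i]=1 for all i in [0,j).
Scan from step 0:
  step 0: phi=1, psi=0 -> continue
  step 1: phi=1, psi=0 -> continue
  step 2: phi=1, psi=0 -> continue
  step 3: phi=1, psi=0 -> continue
  step 14: psi=1 and phi held for [0,14) -> witness found
Witness step = 14

14


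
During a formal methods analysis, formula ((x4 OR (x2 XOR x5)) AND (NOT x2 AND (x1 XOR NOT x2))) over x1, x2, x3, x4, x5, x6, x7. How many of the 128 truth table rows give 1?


Formula: ((x4 OR (x2 XOR x5)) AND (NOT x2 AND (x1 XOR NOT x2))) over 7 vars (128 rows)
Evaluate each row (x1, x2, x3, x4, x5, x6, x7 as bits, MSB first):
  row 0 [0000000]: ((0 OR (0 XOR 0)) AND (NOT 0 AND (0 XOR NOT 0))) -> 0
  row 1 [0000001]: ((0 OR (0 XOR 0)) AND (NOT 0 AND (0 XOR NOT 0))) -> 0
  row 2 [0000010]: ((0 OR (0 XOR 0)) AND (NOT 0 AND (0 XOR NOT 0))) -> 0
  row 3 [0000011]: ((0 OR (0 XOR 0)) AND (NOT 0 AND (0 XOR NOT 0))) -> 0
  row 4 [0000100]: ((0 OR (0 XOR 1)) AND (NOT 0 AND (0 XOR NOT 0))) -> 1
  (every remaining row is evaluated the same way; all 128 results are listed next)
Full result column, 8 rows per line (x1,x2,x3,x4 fixed per line; x5,x6,x7 runs 000..111 left to right):
  rows 0-7 [x1,x2,x3,x4=0000]: 00001111  (ones: 4)
  rows 8-15 [x1,x2,x3,x4=0001]: 11111111  (ones: 8)
  rows 16-23 [x1,x2,x3,x4=0010]: 00001111  (ones: 4)
  rows 24-31 [x1,x2,x3,x4=0011]: 11111111  (ones: 8)
  rows 32-39 [x1,x2,x3,x4=0100]: 00000000  (ones: 0)
  rows 40-47 [x1,x2,x3,x4=0101]: 00000000  (ones: 0)
  rows 48-55 [x1,x2,x3,x4=0110]: 00000000  (ones: 0)
  rows 56-63 [x1,x2,x3,x4=0111]: 00000000  (ones: 0)
  rows 64-71 [x1,x2,x3,x4=1000]: 00000000  (ones: 0)
  rows 72-79 [x1,x2,x3,x4=1001]: 00000000  (ones: 0)
  rows 80-87 [x1,x2,x3,x4=1010]: 00000000  (ones: 0)
  rows 88-95 [x1,x2,x3,x4=1011]: 00000000  (ones: 0)
  rows 96-103 [x1,x2,x3,x4=1100]: 00000000  (ones: 0)
  rows 104-111 [x1,x2,x3,x4=1101]: 00000000  (ones: 0)
  rows 112-119 [x1,x2,x3,x4=1110]: 00000000  (ones: 0)
  rows 120-127 [x1,x2,x3,x4=1111]: 00000000  (ones: 0)
Count of 1-rows = 4+8+4+8+0+0+0+0+0+0+0+0+0+0+0+0 = 24

24
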